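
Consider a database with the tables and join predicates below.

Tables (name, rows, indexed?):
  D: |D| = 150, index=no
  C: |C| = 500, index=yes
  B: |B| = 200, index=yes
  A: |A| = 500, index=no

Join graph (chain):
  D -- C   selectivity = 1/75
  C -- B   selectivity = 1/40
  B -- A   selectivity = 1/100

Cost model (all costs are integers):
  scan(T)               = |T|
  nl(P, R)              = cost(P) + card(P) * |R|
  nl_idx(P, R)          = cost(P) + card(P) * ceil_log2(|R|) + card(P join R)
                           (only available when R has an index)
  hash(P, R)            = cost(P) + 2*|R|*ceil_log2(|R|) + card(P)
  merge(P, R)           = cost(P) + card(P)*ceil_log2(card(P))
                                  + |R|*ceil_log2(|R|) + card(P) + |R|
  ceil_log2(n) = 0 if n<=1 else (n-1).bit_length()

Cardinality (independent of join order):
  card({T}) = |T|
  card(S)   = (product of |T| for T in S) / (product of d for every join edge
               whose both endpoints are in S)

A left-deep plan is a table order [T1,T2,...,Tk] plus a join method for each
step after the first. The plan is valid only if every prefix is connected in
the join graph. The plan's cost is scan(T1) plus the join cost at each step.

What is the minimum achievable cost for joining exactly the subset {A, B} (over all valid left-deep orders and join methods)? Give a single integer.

Selinger DP over subsets of {A,B}:
  {B}: scan cost=200, card=200
  {A}: scan cost=500, card=500
  {AB}: card=1000; try (B,hash)→4200, (B,nl_idx)→5500, (A,merge)→7000, (B,merge)→7300, (A,hash)→9400, (A,nl)→100200 …(+1); best=4200 via (B,hash)

4200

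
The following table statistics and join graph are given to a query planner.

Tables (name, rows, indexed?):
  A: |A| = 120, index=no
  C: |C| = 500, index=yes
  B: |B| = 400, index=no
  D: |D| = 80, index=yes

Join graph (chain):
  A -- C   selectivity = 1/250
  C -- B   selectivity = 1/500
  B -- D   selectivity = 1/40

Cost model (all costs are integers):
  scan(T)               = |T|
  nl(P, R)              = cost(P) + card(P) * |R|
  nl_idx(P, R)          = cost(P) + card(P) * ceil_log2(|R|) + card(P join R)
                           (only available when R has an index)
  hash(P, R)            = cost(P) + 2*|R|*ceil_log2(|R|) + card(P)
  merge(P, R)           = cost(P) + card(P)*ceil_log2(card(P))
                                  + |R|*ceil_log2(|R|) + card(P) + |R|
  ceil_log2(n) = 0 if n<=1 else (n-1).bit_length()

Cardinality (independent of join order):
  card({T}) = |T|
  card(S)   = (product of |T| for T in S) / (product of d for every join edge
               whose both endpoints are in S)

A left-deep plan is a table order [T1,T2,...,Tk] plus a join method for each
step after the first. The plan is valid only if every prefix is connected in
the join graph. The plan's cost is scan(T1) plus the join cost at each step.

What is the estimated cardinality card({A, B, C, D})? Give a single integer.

Tables in S: A(120), B(400), C(500), D(80)
Edges inside S: A-C(d=250), C-B(d=500), B-D(d=40)
numerator = 120 * 400 * 500 * 80 = 1920000000
denominator = 250 * 500 * 40 = 5000000
card(S) = 1920000000 / 5000000 = 384

384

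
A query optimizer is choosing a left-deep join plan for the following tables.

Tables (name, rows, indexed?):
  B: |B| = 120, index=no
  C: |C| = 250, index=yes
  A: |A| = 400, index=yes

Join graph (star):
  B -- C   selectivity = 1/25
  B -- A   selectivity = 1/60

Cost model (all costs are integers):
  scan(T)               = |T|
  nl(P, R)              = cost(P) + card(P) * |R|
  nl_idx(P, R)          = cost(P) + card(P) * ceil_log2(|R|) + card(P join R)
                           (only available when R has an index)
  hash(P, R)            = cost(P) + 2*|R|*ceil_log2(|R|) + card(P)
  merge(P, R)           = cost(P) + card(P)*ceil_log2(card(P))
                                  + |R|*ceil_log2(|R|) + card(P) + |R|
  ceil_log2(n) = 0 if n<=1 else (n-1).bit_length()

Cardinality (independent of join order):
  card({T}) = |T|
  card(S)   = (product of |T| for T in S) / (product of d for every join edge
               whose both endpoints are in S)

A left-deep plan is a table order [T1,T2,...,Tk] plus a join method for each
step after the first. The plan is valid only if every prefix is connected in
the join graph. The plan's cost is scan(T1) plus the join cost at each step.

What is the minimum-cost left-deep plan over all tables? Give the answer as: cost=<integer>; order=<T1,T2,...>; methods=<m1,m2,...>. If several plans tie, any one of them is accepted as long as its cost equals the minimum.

cost=6800; order=B,A,C; methods=nl_idx,hash

Selinger DP (subsets sized 1..n):
  {B}: scan cost=120, card=120
  {C}: scan cost=250, card=250
  {A}: scan cost=400, card=400
  {BC}: card=1200; try (B,hash)→2180, (C,nl_idx)→2280, (C,merge)→3330, (B,merge)→3460, (C,hash)→4240, (C,nl)→30120 …(+1); best=2180 via (B,hash)
  {AB}: card=800; try (A,nl_idx)→2000, (B,hash)→2480, (A,merge)→5080, (B,merge)→5360, (A,hash)→7440, (A,nl)→48120 …(+1); best=2000 via (A,nl_idx)
  {ABC}: card=8000; try (C,hash)→6800, (A,hash)→10580, (C,merge)→13050, (C,nl_idx)→16400, (A,merge)→20580, (A,nl_idx)→20980 …(+2); best=6800 via (C,hash)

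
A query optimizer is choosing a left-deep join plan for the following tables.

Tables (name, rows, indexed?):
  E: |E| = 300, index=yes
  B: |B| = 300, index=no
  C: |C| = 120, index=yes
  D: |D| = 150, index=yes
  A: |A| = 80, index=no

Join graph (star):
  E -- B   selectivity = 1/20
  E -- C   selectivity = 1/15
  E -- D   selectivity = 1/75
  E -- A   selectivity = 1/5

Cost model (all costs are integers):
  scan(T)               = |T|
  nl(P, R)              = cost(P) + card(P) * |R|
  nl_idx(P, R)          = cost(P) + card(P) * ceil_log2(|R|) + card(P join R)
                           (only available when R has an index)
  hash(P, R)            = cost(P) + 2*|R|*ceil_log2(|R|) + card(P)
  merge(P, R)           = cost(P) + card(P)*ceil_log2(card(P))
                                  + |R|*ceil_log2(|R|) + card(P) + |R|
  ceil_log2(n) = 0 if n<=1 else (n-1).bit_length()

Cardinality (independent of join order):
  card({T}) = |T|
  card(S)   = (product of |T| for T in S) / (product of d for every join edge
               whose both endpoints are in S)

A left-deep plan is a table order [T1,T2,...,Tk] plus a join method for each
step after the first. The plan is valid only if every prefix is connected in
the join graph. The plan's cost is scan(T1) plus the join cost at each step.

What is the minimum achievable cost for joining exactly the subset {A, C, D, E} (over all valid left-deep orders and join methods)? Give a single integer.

10300

Selinger DP over subsets of {A,C,D,E}:
  {E}: scan cost=300, card=300
  {C}: scan cost=120, card=120
  {D}: scan cost=150, card=150
  {A}: scan cost=80, card=80
  {CE}: card=2400; try (C,hash)→2280, (E,nl_idx)→3600, (E,merge)→4080, (C,merge)→4260, (C,nl_idx)→4800, (E,hash)→5640 …(+2); best=2280 via (C,hash)
  {DE}: card=600; try (E,nl_idx)→2100, (D,hash)→3000, (D,nl_idx)→3300, (E,merge)→4500, (D,merge)→4650, (E,hash)→5700 …(+2); best=2100 via (E,nl_idx)
  {AE}: card=4800; try (A,hash)→1720, (E,merge)→3720, (A,merge)→3940, (E,hash)→5560, (E,nl_idx)→5600, (E,nl)→24080 …(+1); best=1720 via (A,hash)
  {CDE}: card=4800; try (C,hash)→4380, (D,hash)→7080, (C,merge)→9660, (C,nl_idx)→11100, (D,nl_idx)→26280, (D,merge)→34830 …(+2); best=4380 via (C,hash)
  {ACE}: card=38400; try (A,hash)→5800, (C,hash)→8200, (A,merge)→34120, (C,merge)→69880, (C,nl_idx)→73720, (A,nl)→194280 …(+1); best=5800 via (A,hash)
  {ADE}: card=9600; try (A,hash)→3820, (D,hash)→8920, (A,merge)→9340, (D,nl_idx)→49720, (A,nl)→50100, (D,merge)→70270 …(+1); best=3820 via (A,hash)
  {ACDE}: card=76800; try (A,hash)→10300, (C,hash)→15100, (D,hash)→46600, (A,merge)→72220, (C,nl_idx)→147820, (C,merge)→148780 …(+5); best=10300 via (A,hash)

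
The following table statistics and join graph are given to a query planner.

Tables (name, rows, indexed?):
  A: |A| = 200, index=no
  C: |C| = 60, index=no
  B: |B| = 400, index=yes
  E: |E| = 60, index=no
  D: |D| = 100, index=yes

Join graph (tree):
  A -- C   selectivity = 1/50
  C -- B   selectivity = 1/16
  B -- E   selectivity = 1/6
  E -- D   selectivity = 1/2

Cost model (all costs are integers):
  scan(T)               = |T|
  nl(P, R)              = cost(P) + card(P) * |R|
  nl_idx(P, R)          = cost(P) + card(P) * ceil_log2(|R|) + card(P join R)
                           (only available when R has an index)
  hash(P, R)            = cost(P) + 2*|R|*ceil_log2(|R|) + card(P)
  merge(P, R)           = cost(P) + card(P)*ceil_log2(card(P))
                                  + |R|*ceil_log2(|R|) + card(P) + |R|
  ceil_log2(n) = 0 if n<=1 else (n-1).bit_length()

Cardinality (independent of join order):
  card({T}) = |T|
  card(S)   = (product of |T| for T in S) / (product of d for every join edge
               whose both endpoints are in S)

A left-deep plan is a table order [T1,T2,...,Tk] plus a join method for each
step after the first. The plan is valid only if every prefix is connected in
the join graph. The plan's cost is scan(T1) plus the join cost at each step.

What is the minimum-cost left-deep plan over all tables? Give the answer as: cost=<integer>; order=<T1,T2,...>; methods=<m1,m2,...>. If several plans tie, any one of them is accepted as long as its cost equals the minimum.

cost=74340; order=B,C,A,E,D; methods=hash,hash,hash,hash

Selinger DP (subsets sized 1..n):
  {A}: scan cost=200, card=200
  {C}: scan cost=60, card=60
  {B}: scan cost=400, card=400
  {E}: scan cost=60, card=60
  {D}: scan cost=100, card=100
  {AC}: card=240; try (C,hash)→1120, (A,merge)→2280, (C,merge)→2420, (A,hash)→3320, (A,nl)→12060, (C,nl)→12200; best=1120 via (C,hash)
  {BC}: card=1500; try (C,hash)→1520, (B,nl_idx)→2100, (B,merge)→4480, (C,merge)→4820, (B,hash)→7320, (B,nl)→24060 …(+1); best=1520 via (C,hash)
  {BE}: card=4000; try (E,hash)→1520, (B,merge)→4480, (B,nl_idx)→4600, (E,merge)→4820, (B,hash)→7320, (B,nl)→24060 …(+1); best=1520 via (E,hash)
  {DE}: card=3000; try (E,hash)→920, (D,merge)→1280, (E,merge)→1320, (D,hash)→1520, (D,nl_idx)→3480, (D,nl)→6060 …(+1); best=920 via (E,hash)
  {ABC}: card=6000; try (A,hash)→6220, (B,merge)→7280, (B,hash)→8560, (B,nl_idx)→9280, (A,merge)→21320, (B,nl)→97120 …(+1); best=6220 via (A,hash)
  {BCE}: card=15000; try (E,hash)→3740, (C,hash)→6240, (E,merge)→19940, (C,merge)→53940, (E,nl)→91520, (C,nl)→241520; best=3740 via (E,hash)
  {BDE}: card=200000; try (D,hash)→6920, (B,hash)→11120, (B,merge)→43920, (D,merge)→54320, (B,nl_idx)→227920, (D,nl_idx)→229520 …(+2); best=6920 via (D,hash)
  {ABCE}: card=60000; try (E,hash)→12940, (A,hash)→21940, (E,merge)→90640, (A,merge)→230540, (E,nl)→366220, (A,nl)→3003740; best=12940 via (E,hash)
  {BCDE}: card=750000; try (D,hash)→20140, (C,hash)→207640, (D,merge)→229540, (D,nl_idx)→858740, (D,nl)→1503740, (C,merge)→3807340 …(+1); best=20140 via (D,hash)
  {ABCDE}: card=3000000; try (D,hash)→74340, (A,hash)→773340, (D,merge)→1033740, (D,nl_idx)→3432940, (D,nl)→6012940, (A,merge)→15771940 …(+1); best=74340 via (D,hash)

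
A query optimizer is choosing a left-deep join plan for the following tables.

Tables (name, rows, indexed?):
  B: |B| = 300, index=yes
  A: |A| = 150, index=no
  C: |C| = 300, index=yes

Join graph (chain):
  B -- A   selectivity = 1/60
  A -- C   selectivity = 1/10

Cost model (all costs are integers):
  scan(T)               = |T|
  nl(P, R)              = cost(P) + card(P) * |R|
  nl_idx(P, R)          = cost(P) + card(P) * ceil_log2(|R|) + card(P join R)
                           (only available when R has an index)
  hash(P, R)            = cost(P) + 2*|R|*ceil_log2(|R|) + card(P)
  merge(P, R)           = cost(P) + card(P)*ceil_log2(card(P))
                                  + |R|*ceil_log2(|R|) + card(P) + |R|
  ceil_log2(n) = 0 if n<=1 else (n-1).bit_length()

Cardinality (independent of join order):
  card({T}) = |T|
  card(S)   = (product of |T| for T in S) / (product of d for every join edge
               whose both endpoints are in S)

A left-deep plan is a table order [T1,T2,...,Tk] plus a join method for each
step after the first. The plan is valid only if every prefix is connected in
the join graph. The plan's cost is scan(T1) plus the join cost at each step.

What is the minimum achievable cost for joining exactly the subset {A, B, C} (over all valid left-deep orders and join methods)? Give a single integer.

8400

Selinger DP over subsets of {A,B,C}:
  {B}: scan cost=300, card=300
  {A}: scan cost=150, card=150
  {C}: scan cost=300, card=300
  {AB}: card=750; try (B,nl_idx)→2250, (A,hash)→3000, (B,merge)→4500, (A,merge)→4650, (B,hash)→5700, (B,nl)→45150 …(+1); best=2250 via (B,nl_idx)
  {AC}: card=4500; try (A,hash)→3000, (C,merge)→4500, (A,merge)→4650, (C,hash)→5700, (C,nl_idx)→6000, (C,nl)→45150 …(+1); best=3000 via (A,hash)
  {ABC}: card=22500; try (C,hash)→8400, (B,hash)→12900, (C,merge)→13500, (C,nl_idx)→31500, (B,nl_idx)→66000, (B,merge)→69000 …(+2); best=8400 via (C,hash)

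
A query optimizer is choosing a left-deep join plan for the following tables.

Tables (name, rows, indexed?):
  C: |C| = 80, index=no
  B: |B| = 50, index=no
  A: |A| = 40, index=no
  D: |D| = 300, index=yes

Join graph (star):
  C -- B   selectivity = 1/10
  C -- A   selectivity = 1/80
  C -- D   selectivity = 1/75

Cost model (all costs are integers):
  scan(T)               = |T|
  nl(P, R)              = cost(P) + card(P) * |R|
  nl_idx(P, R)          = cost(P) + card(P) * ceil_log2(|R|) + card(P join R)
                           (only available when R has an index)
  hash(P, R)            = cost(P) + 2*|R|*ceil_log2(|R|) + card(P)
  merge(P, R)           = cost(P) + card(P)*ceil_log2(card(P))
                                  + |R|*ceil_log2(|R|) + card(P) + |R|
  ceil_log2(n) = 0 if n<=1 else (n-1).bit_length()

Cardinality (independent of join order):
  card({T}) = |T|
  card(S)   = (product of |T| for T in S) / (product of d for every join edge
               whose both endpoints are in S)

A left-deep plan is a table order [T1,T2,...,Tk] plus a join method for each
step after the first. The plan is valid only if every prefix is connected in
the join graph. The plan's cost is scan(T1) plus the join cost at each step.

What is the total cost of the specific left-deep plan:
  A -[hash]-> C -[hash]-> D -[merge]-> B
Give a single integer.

step 1: scan A: cost=40, card=40
step 2: join C via hash
    card(P join C) = 40*80/(80) = 40
    cost = 40 + 2*80*7 + 40 = 1200
step 3: join D via hash
    card(P join D) = 40*300/(75) = 160
    cost = 1200 + 2*300*9 + 40 = 6640
step 4: join B via merge
    card(P join B) = 160*50/(10) = 800
    cost = 6640 + 160*8 + 50*6 + 160 + 50 = 8430

8430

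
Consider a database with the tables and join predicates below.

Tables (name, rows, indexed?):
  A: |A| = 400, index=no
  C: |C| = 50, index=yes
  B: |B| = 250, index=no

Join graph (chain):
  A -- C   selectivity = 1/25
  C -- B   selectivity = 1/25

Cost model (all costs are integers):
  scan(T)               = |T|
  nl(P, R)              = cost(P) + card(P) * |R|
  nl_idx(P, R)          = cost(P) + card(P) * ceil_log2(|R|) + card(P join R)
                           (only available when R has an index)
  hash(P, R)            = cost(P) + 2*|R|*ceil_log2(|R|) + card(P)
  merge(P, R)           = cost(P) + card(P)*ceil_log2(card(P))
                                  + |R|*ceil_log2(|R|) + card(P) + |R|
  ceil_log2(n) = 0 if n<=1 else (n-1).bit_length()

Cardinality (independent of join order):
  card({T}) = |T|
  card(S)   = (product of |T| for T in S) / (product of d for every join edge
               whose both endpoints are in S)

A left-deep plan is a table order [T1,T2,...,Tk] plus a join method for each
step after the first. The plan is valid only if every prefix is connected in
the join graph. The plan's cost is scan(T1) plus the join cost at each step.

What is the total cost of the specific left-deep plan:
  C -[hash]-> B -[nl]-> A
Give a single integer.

step 1: scan C: cost=50, card=50
step 2: join B via hash
    card(P join B) = 50*250/(25) = 500
    cost = 50 + 2*250*8 + 50 = 4100
step 3: join A via nl
    card(P join A) = 500*400/(25) = 8000
    cost = 4100 + 500*400 = 204100

204100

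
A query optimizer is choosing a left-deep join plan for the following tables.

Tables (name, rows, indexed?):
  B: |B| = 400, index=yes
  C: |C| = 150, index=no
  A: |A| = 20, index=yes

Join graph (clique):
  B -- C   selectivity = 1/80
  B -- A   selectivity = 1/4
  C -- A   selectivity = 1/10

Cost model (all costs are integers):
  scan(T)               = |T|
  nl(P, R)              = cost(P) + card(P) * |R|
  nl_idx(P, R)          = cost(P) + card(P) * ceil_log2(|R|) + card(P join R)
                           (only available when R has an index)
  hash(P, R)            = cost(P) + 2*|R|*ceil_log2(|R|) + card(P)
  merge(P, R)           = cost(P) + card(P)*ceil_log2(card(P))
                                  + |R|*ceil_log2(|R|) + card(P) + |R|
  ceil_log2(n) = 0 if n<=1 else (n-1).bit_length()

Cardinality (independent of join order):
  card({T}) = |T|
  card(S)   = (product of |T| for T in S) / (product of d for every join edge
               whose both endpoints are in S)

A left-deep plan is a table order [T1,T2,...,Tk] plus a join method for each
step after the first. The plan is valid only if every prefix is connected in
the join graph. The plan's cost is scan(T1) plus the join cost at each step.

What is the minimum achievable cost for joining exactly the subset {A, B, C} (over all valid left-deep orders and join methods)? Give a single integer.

3200

Selinger DP over subsets of {A,B,C}:
  {B}: scan cost=400, card=400
  {C}: scan cost=150, card=150
  {A}: scan cost=20, card=20
  {BC}: card=750; try (B,nl_idx)→2250, (C,hash)→3200, (B,merge)→5500, (C,merge)→5750, (B,hash)→7500, (B,nl)→60150 …(+1); best=2250 via (B,nl_idx)
  {AB}: card=2000; try (A,hash)→1000, (B,nl_idx)→2200, (B,merge)→4140, (A,nl_idx)→4400, (A,merge)→4520, (B,hash)→7240 …(+2); best=1000 via (A,hash)
  {AC}: card=300; try (A,hash)→500, (A,nl_idx)→1200, (C,merge)→1490, (A,merge)→1620, (C,hash)→2440, (C,nl)→3020 …(+1); best=500 via (A,hash)
  {ABC}: card=375; try (A,hash)→3200, (B,nl_idx)→3575, (C,hash)→5400, (A,nl_idx)→6375, (B,merge)→7500, (B,hash)→8000 …(+5); best=3200 via (A,hash)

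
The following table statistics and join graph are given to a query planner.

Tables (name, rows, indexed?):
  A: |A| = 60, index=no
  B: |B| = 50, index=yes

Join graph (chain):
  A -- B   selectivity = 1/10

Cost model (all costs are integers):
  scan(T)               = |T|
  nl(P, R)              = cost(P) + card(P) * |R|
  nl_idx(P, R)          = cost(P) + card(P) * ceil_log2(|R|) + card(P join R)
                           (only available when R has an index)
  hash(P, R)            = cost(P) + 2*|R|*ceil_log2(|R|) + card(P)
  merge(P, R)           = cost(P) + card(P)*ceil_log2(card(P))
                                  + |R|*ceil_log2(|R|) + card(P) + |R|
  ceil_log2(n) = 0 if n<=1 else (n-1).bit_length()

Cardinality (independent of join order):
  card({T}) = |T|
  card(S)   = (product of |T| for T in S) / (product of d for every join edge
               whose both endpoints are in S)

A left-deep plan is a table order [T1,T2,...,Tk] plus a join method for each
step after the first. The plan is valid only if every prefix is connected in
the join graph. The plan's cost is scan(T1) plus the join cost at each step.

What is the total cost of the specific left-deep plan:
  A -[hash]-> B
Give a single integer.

step 1: scan A: cost=60, card=60
step 2: join B via hash
    card(P join B) = 60*50/(10) = 300
    cost = 60 + 2*50*6 + 60 = 720

720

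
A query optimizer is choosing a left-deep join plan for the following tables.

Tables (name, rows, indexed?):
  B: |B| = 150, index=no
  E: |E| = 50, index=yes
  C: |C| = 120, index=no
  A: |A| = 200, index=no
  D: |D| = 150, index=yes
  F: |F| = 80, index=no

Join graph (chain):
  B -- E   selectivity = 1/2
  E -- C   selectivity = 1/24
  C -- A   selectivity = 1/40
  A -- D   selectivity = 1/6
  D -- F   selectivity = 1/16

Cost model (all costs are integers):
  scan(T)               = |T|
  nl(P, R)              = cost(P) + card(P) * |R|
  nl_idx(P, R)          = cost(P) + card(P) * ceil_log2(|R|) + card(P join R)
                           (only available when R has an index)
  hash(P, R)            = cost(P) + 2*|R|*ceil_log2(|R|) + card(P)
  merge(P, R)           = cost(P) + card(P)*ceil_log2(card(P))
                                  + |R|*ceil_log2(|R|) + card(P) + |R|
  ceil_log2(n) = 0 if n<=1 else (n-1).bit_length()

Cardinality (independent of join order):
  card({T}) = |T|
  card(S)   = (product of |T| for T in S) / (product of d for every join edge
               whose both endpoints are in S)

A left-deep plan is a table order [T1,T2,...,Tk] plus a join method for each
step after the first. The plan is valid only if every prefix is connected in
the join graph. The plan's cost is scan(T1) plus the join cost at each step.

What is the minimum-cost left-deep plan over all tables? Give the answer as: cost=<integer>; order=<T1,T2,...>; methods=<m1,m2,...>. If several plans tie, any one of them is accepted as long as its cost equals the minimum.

cost=197950; order=A,C,E,D,F,B; methods=hash,hash,hash,hash,hash

Selinger DP (subsets sized 1..n):
  {B}: scan cost=150, card=150
  {E}: scan cost=50, card=50
  {C}: scan cost=120, card=120
  {A}: scan cost=200, card=200
  {D}: scan cost=150, card=150
  {F}: scan cost=80, card=80
  {BE}: card=3750; try (E,hash)→900, (B,merge)→1750, (E,merge)→1850, (B,hash)→2500, (E,nl_idx)→4800, (B,nl)→7550 …(+1); best=900 via (E,hash)
  {CE}: card=250; try (E,hash)→840, (E,nl_idx)→1090, (C,merge)→1360, (E,merge)→1430, (C,hash)→1780, (C,nl)→6050 …(+1); best=840 via (E,hash)
  {AC}: card=600; try (C,hash)→2080, (A,merge)→2880, (C,merge)→2960, (A,hash)→3440, (A,nl)→24120, (C,nl)→24200; best=2080 via (C,hash)
  {AD}: card=5000; try (D,hash)→2800, (A,merge)→3300, (D,merge)→3350, (A,hash)→3500, (D,nl_idx)→6800, (A,nl)→30150 …(+1); best=2800 via (D,hash)
  {DF}: card=750; try (F,hash)→1420, (D,nl_idx)→1470, (D,merge)→2070, (F,merge)→2140, (D,hash)→2560, (D,nl)→12080 …(+1); best=1420 via (F,hash)
  {BCE}: card=18750; try (B,hash)→3490, (B,merge)→4440, (C,hash)→6330, (B,nl)→38340, (C,merge)→50610, (C,nl)→450900; best=3490 via (B,hash)
  {ACE}: card=1250; try (E,hash)→3280, (A,hash)→4290, (A,merge)→4890, (E,nl_idx)→6930, (E,merge)→9030, (E,nl)→32080 …(+1); best=3280 via (E,hash)
  {ACD}: card=15000; try (D,hash)→5080, (C,hash)→9480, (D,merge)→10030, (D,nl_idx)→21880, (C,merge)→73760, (D,nl)→92080 …(+1); best=5080 via (D,hash)
  {ADF}: card=25000; try (A,hash)→5370, (F,hash)→8920, (A,merge)→11470, (F,merge)→73440, (A,nl)→151420, (F,nl)→402800; best=5370 via (A,hash)
  {ABCE}: card=93750; try (B,hash)→6930, (B,merge)→19630, (A,hash)→25440, (B,nl)→190780, (A,merge)→305290, (A,nl)→3753490; best=6930 via (B,hash)
  {ACDE}: card=31250; try (D,hash)→6930, (D,merge)→19630, (E,hash)→20680, (D,nl_idx)→44530, (E,nl_idx)→126330, (D,nl)→190780 …(+2); best=6930 via (D,hash)
  {ACDF}: card=75000; try (F,hash)→21200, (C,hash)→32050, (F,merge)→230720, (C,merge)→406330, (F,nl)→1205080, (C,nl)→3005370; best=21200 via (F,hash)
  {ABCDE}: card=2343750; try (B,hash)→40580, (D,hash)→103080, (B,merge)→508280, (D,merge)→1695780, (D,nl_idx)→3100680, (B,nl)→4694430 …(+1); best=40580 via (B,hash)
  {ACDEF}: card=156250; try (F,hash)→39300, (E,hash)→96800, (F,merge)→507570, (E,nl_idx)→627450, (E,merge)→1371550, (F,nl)→2506930 …(+1); best=39300 via (F,hash)
  {ABCDEF}: card=11718750; try (B,hash)→197950, (F,hash)→2385450, (B,merge)→3009400, (B,nl)→23476800, (F,merge)→53947470, (F,nl)→187540580; best=197950 via (B,hash)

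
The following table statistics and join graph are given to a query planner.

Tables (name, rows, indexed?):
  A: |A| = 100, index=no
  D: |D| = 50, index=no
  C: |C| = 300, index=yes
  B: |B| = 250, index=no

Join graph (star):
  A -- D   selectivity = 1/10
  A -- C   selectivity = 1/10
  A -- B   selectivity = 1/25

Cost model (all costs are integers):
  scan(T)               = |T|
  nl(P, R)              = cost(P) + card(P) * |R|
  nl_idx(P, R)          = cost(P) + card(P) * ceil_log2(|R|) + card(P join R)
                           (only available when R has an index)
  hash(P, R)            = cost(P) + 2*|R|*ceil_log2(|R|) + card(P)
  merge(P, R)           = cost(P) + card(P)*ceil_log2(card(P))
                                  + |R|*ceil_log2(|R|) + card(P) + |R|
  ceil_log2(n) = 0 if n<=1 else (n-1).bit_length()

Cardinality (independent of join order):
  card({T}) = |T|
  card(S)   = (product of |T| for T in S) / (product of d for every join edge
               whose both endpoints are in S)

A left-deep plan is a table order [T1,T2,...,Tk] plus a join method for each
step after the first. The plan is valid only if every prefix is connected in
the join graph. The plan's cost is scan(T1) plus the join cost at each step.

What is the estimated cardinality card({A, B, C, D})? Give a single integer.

150000

Tables in S: A(100), B(250), C(300), D(50)
Edges inside S: A-D(d=10), A-C(d=10), A-B(d=25)
numerator = 100 * 250 * 300 * 50 = 375000000
denominator = 10 * 10 * 25 = 2500
card(S) = 375000000 / 2500 = 150000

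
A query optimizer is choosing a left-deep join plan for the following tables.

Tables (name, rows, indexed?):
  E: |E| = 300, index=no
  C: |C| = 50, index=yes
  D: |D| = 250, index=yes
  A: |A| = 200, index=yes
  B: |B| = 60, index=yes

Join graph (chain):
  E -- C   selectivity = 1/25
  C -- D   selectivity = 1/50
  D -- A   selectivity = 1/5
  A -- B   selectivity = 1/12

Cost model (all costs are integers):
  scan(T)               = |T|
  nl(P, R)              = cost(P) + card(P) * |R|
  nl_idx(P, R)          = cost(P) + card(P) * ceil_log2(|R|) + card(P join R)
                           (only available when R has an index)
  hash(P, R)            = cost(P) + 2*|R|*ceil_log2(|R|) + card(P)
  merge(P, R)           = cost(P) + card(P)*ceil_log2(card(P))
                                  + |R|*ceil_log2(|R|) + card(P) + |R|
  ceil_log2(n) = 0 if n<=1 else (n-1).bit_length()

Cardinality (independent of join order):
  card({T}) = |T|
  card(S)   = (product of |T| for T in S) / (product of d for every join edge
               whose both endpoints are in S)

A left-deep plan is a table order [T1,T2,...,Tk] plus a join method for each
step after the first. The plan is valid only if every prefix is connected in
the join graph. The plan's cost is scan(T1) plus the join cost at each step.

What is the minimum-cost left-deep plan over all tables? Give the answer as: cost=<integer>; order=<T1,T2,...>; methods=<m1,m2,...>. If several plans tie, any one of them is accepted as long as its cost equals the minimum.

cost=70270; order=C,D,A,B,E; methods=nl_idx,hash,hash,hash

Selinger DP (subsets sized 1..n):
  {E}: scan cost=300, card=300
  {C}: scan cost=50, card=50
  {D}: scan cost=250, card=250
  {A}: scan cost=200, card=200
  {B}: scan cost=60, card=60
  {CE}: card=600; try (C,hash)→1200, (C,nl_idx)→2700, (E,merge)→3400, (C,merge)→3650, (E,hash)→5500, (E,nl)→15050 …(+1); best=1200 via (C,hash)
  {CD}: card=250; try (D,nl_idx)→700, (C,hash)→1100, (C,nl_idx)→2000, (D,merge)→2650, (C,merge)→2850, (D,hash)→4100 …(+2); best=700 via (D,nl_idx)
  {AD}: card=10000; try (A,hash)→3700, (D,merge)→4250, (A,merge)→4300, (D,hash)→4400, (D,nl_idx)→11800, (A,nl_idx)→12250 …(+2); best=3700 via (A,hash)
  {AB}: card=1000; try (B,hash)→1120, (A,nl_idx)→1540, (A,merge)→2280, (B,nl_idx)→2400, (B,merge)→2420, (A,hash)→3320 …(+2); best=1120 via (B,hash)
  {CDE}: card=3000; try (D,hash)→5800, (E,merge)→5950, (E,hash)→6350, (D,nl_idx)→9000, (D,merge)→10050, (E,nl)→75700 …(+1); best=5800 via (D,hash)
  {ACD}: card=10000; try (A,hash)→4150, (A,merge)→4750, (A,nl_idx)→12700, (C,hash)→14300, (A,nl)→50700, (C,nl_idx)→73700 …(+2); best=4150 via (A,hash)
  {ABD}: card=50000; try (D,hash)→6120, (D,merge)→14370, (B,hash)→14420, (D,nl_idx)→59120, (B,nl_idx)→113700, (B,merge)→154120 …(+2); best=6120 via (D,hash)
  {ACDE}: card=120000; try (A,hash)→12000, (E,hash)→19550, (A,merge)→46600, (A,nl_idx)→149800, (E,merge)→157150, (A,nl)→605800 …(+1); best=12000 via (A,hash)
  {ABCD}: card=50000; try (B,hash)→14870, (C,hash)→56720, (B,nl_idx)→114150, (B,merge)→154570, (C,nl_idx)→356120, (B,nl)→604150 …(+2); best=14870 via (B,hash)
  {ABCDE}: card=600000; try (E,hash)→70270, (B,hash)→132720, (E,merge)→867870, (B,nl_idx)→1332000, (B,merge)→2172420, (B,nl)→7212000 …(+1); best=70270 via (E,hash)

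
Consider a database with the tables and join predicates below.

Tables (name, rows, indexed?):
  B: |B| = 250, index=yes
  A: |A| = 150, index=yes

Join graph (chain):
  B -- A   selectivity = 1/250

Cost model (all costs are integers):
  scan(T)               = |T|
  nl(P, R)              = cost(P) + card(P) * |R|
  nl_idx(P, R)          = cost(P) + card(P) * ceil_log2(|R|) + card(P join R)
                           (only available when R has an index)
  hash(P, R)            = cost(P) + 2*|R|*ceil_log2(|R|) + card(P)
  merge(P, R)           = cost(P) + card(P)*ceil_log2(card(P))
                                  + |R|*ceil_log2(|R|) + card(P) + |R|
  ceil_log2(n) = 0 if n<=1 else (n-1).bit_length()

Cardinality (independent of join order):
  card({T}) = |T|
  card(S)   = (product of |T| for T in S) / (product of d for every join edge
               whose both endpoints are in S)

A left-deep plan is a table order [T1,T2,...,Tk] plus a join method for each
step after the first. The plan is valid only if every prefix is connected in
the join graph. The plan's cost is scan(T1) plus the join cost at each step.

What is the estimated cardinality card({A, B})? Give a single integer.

Tables in S: A(150), B(250)
Edges inside S: B-A(d=250)
numerator = 150 * 250 = 37500
denominator = 250 = 250
card(S) = 37500 / 250 = 150

150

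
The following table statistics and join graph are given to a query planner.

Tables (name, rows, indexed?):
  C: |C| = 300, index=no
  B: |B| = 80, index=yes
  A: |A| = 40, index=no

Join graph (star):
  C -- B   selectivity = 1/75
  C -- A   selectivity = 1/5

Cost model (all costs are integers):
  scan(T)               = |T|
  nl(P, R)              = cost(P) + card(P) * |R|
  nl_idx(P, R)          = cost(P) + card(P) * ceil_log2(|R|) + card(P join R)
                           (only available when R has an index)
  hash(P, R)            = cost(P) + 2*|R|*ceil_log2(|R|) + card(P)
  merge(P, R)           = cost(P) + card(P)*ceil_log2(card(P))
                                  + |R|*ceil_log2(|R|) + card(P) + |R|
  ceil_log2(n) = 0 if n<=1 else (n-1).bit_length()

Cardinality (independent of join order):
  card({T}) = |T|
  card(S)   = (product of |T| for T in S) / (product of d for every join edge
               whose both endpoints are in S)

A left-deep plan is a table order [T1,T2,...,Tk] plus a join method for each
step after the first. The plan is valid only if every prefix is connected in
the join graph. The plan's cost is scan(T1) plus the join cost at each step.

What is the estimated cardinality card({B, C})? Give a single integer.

Tables in S: B(80), C(300)
Edges inside S: C-B(d=75)
numerator = 80 * 300 = 24000
denominator = 75 = 75
card(S) = 24000 / 75 = 320

320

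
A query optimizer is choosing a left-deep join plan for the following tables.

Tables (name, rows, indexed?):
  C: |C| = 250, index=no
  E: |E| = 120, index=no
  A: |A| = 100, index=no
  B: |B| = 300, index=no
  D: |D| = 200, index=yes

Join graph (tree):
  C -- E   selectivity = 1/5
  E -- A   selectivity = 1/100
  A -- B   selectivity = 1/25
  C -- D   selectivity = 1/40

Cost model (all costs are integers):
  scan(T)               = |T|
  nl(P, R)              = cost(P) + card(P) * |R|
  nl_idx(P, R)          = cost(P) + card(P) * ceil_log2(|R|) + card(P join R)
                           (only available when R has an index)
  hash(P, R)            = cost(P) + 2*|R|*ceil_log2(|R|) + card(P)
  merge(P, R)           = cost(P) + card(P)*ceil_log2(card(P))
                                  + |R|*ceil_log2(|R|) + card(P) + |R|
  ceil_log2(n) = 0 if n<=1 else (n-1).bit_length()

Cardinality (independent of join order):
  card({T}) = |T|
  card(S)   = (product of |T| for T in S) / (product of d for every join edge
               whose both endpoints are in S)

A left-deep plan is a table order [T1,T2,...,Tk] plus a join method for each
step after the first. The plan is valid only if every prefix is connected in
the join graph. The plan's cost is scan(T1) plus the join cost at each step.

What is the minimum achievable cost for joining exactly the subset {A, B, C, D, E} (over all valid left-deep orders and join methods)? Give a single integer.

49450

Selinger DP over subsets of {A,B,C,D,E}:
  {C}: scan cost=250, card=250
  {E}: scan cost=120, card=120
  {A}: scan cost=100, card=100
  {B}: scan cost=300, card=300
  {D}: scan cost=200, card=200
  {CE}: card=6000; try (E,hash)→2180, (C,merge)→3330, (E,merge)→3460, (C,hash)→4240, (C,nl)→30120, (E,nl)→30250; best=2180 via (E,hash)
  {CD}: card=1250; try (D,nl_idx)→3500, (D,hash)→3700, (C,merge)→4250, (D,merge)→4300, (C,hash)→4400, (C,nl)→50200 …(+1); best=3500 via (D,nl_idx)
  {AE}: card=120; try (A,hash)→1640, (E,merge)→1860, (E,hash)→1880, (A,merge)→1880, (E,nl)→12100, (A,nl)→12120; best=1640 via (A,hash)
  {AB}: card=1200; try (A,hash)→2000, (B,merge)→3900, (A,merge)→4100, (B,hash)→5600, (B,nl)→30100, (A,nl)→30300; best=2000 via (A,hash)
  {ACE}: card=6000; try (C,merge)→4850, (C,hash)→5760, (A,hash)→9580, (C,nl)→31640, (A,merge)→86980, (A,nl)→602180; best=4850 via (C,merge)
  {CDE}: card=30000; try (E,hash)→6430, (D,hash)→11380, (E,merge)→19460, (D,nl_idx)→80180, (D,merge)→87980, (E,nl)→153500 …(+1); best=6430 via (E,hash)
  {ABE}: card=1440; try (E,hash)→4880, (B,merge)→5600, (B,hash)→7160, (E,merge)→17360, (B,nl)→37640, (E,nl)→146000; best=4880 via (E,hash)
  {ABCE}: card=72000; try (C,hash)→10320, (B,hash)→16250, (C,merge)→24410, (B,merge)→91850, (C,nl)→364880, (B,nl)→1804850; best=10320 via (C,hash)
  {ACDE}: card=30000; try (D,hash)→14050, (A,hash)→37830, (D,nl_idx)→82850, (D,merge)→90650, (A,merge)→487230, (D,nl)→1204850 …(+1); best=14050 via (D,hash)
  {ABCDE}: card=360000; try (B,hash)→49450, (D,hash)→85520, (B,merge)→497050, (D,nl_idx)→946320, (D,merge)→1308120, (B,nl)→9014050 …(+1); best=49450 via (B,hash)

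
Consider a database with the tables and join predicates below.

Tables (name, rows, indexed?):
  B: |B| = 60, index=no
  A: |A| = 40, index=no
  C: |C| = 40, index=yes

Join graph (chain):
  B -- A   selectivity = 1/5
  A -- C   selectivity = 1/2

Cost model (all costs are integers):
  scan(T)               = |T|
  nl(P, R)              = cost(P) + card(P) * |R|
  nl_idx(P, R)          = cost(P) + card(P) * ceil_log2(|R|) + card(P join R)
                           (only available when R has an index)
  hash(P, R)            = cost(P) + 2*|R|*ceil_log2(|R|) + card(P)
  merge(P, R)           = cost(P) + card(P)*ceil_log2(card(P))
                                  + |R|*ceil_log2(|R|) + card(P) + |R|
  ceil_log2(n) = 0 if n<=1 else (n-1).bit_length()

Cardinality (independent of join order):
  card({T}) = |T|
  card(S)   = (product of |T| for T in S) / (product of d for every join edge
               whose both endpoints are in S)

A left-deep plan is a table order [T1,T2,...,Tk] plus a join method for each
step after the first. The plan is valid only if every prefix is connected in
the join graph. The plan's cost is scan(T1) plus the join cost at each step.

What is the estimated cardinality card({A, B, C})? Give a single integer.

Tables in S: A(40), B(60), C(40)
Edges inside S: B-A(d=5), A-C(d=2)
numerator = 40 * 60 * 40 = 96000
denominator = 5 * 2 = 10
card(S) = 96000 / 10 = 9600

9600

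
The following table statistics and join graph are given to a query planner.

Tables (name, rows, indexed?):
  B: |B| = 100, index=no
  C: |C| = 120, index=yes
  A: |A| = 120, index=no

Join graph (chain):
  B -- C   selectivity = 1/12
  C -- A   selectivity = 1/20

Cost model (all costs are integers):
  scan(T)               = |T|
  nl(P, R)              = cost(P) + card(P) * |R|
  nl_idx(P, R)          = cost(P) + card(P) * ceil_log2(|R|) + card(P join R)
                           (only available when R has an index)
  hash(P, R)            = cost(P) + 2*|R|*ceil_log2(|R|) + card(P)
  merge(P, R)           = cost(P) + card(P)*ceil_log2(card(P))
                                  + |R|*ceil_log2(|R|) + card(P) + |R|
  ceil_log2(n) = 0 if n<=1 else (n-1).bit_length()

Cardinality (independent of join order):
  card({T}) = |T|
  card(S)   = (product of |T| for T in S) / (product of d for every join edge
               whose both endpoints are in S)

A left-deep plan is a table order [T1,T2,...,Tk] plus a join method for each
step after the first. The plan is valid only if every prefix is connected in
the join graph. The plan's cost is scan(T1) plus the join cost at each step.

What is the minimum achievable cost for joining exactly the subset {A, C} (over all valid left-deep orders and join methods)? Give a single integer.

Selinger DP over subsets of {A,C}:
  {C}: scan cost=120, card=120
  {A}: scan cost=120, card=120
  {AC}: card=720; try (C,nl_idx)→1680, (C,hash)→1920, (A,hash)→1920, (C,merge)→2040, (A,merge)→2040, (C,nl)→14520 …(+1); best=1680 via (C,nl_idx)

1680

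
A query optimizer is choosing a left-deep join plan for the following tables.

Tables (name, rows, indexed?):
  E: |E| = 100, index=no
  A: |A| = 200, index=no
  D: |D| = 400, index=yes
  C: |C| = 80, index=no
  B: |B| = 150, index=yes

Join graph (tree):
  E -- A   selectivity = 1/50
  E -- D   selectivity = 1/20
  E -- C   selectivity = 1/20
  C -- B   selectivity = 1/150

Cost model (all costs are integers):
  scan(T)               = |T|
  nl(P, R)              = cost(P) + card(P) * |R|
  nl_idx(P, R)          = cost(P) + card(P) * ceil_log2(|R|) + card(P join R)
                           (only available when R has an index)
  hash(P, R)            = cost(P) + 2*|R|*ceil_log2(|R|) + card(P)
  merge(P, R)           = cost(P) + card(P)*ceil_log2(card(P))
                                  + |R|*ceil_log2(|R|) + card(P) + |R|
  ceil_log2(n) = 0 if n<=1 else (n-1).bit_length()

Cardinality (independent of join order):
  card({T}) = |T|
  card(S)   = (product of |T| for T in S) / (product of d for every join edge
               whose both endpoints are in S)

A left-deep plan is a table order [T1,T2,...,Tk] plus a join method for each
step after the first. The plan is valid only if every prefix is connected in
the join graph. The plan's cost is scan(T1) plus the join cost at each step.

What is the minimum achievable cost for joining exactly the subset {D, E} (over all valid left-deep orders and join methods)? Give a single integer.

Selinger DP over subsets of {D,E}:
  {E}: scan cost=100, card=100
  {D}: scan cost=400, card=400
  {DE}: card=2000; try (E,hash)→2200, (D,nl_idx)→3000, (D,merge)→4900, (E,merge)→5200, (D,hash)→7400, (D,nl)→40100 …(+1); best=2200 via (E,hash)

2200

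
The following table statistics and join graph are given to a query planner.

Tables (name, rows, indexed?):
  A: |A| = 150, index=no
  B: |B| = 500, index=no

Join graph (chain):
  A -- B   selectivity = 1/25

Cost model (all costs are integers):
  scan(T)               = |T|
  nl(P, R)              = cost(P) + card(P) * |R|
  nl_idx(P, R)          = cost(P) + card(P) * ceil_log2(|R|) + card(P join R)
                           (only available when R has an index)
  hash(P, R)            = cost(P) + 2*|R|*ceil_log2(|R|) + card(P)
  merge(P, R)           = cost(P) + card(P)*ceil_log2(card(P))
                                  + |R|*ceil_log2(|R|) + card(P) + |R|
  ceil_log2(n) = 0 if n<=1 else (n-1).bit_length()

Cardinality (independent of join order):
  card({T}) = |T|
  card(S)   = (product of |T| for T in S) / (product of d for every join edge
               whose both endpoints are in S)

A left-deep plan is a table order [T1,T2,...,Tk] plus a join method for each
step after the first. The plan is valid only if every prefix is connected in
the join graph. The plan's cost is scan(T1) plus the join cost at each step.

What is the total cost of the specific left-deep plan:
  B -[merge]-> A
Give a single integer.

step 1: scan B: cost=500, card=500
step 2: join A via merge
    card(P join A) = 500*150/(25) = 3000
    cost = 500 + 500*9 + 150*8 + 500 + 150 = 6850

6850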